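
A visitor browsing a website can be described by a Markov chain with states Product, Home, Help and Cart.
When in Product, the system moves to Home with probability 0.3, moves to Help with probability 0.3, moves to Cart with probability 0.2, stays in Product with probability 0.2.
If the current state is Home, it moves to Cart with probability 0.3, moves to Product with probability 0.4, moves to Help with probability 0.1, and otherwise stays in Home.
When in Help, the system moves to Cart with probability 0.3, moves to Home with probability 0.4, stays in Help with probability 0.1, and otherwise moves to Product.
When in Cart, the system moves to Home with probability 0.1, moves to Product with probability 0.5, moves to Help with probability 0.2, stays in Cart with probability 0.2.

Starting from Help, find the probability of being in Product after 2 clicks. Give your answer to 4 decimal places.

0.3700

Propagate the distribution vector 2 clicks from Help.
After 0 clicks: (0.0000, 0.0000, 1.0000, 0.0000)
After 1 click: (0.2000, 0.4000, 0.1000, 0.3000)
After 2 clicks: (0.3700, 0.2100, 0.1700, 0.2500)
P(in Product after 2 clicks) = 0.3700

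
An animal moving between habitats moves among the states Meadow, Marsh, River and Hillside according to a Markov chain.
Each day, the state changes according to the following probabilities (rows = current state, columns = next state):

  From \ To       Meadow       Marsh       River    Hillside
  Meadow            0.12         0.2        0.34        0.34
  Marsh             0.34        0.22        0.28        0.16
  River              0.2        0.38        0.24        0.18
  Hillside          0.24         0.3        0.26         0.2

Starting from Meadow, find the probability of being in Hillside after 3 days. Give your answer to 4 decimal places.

Propagate the distribution vector 3 days from Meadow.
After 0 days: (1.0000, 0.0000, 0.0000, 0.0000)
After 1 day: (0.1200, 0.2000, 0.3400, 0.3400)
After 2 days: (0.2320, 0.2992, 0.2668, 0.2020)
After 3 days: (0.2314, 0.2742, 0.2792, 0.2152)
P(in Hillside after 3 days) = 0.2152

0.2152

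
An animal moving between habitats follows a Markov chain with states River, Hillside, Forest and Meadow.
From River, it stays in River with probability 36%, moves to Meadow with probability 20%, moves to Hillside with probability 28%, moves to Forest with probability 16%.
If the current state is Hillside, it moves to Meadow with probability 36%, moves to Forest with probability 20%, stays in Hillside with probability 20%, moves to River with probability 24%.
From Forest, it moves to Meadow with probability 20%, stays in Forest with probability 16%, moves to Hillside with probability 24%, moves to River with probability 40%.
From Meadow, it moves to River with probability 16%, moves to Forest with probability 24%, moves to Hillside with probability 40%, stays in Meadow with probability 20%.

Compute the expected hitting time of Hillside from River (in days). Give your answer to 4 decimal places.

Let t(s) be the expected number of days to first reach Hillside from state s, with t(Hillside) = 0. Conditioning on the first day:
t(River) = 1 + 0.36·t(River) + 0.16·t(Forest) + 0.2·t(Meadow)
t(Forest) = 1 + 0.4·t(River) + 0.16·t(Forest) + 0.2·t(Meadow)
t(Meadow) = 1 + 0.16·t(River) + 0.24·t(Forest) + 0.2·t(Meadow)
Solving: t(River) = 3.3675, t(Forest) = 3.5022, t(Meadow) = 2.9741.
Expected days from River to Hillside: 3.3675.

3.3675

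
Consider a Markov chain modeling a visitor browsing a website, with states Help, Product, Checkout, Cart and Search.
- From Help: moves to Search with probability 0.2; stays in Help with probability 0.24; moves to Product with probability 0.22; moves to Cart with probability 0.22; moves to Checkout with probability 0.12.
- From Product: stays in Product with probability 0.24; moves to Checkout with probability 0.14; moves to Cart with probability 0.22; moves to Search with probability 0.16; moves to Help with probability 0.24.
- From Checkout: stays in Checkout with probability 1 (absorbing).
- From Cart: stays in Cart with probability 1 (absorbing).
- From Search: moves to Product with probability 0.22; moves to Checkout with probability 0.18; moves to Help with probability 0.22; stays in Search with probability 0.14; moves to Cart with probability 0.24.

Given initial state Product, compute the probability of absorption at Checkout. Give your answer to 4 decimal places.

0.3886

Let h(s) be the probability of absorption at Checkout starting from transient state s. Then h(Checkout) = 1 and h(Cart) = 0. By first-step analysis:
h(Help) = 0.24·h(Help) + 0.22·h(Product) + 0.12·1 + 0.22·0 + 0.2·h(Search)
h(Product) = 0.24·h(Help) + 0.24·h(Product) + 0.14·1 + 0.22·0 + 0.16·h(Search)
h(Search) = 0.22·h(Help) + 0.22·h(Product) + 0.18·1 + 0.24·0 + 0.14·h(Search)
Solving: h(Help) = 0.3770, h(Product) = 0.3886, h(Search) = 0.4051.
Starting from Product, the probability is 0.3886.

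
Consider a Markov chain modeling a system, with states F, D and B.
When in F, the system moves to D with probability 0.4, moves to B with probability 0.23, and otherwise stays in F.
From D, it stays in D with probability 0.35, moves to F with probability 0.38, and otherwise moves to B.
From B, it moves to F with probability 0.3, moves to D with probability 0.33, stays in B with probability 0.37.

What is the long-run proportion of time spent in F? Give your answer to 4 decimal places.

0.3537

Let the stationary distribution be π with π = πP and π_1 + π_2 + π_3 = 1.
π_1 = 0.37·π_1 + 0.38·π_2 + 0.3·π_3
π_2 = 0.4·π_1 + 0.35·π_2 + 0.33·π_3
Solving with the normalization constraint gives π = (0.3537, 0.3620, 0.2843).
So the stationary probability of F is 0.3537.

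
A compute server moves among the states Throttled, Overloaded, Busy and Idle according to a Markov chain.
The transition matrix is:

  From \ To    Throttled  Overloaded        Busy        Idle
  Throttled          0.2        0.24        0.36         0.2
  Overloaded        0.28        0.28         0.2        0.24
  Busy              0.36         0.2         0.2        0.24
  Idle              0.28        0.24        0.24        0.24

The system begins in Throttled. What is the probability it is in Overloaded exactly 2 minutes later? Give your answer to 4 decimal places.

0.2352

Propagate the distribution vector 2 minutes from Throttled.
After 0 minutes: (1.0000, 0.0000, 0.0000, 0.0000)
After 1 minute: (0.2000, 0.2400, 0.3600, 0.2000)
After 2 minutes: (0.2928, 0.2352, 0.2400, 0.2320)
P(in Overloaded after 2 minutes) = 0.2352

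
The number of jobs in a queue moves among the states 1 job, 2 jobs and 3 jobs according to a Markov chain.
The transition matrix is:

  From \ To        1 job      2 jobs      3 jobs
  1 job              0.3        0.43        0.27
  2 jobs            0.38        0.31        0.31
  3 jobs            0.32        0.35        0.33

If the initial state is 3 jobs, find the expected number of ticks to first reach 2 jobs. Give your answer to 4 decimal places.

2.6660

Let t(s) be the expected number of ticks to first reach 2 jobs from state s, with t(2 jobs) = 0. Conditioning on the first tick:
t(1 job) = 1 + 0.3·t(1 job) + 0.27·t(3 jobs)
t(3 jobs) = 1 + 0.32·t(1 job) + 0.33·t(3 jobs)
Solving: t(1 job) = 2.4569, t(3 jobs) = 2.6660.
Expected ticks from 3 jobs to 2 jobs: 2.6660.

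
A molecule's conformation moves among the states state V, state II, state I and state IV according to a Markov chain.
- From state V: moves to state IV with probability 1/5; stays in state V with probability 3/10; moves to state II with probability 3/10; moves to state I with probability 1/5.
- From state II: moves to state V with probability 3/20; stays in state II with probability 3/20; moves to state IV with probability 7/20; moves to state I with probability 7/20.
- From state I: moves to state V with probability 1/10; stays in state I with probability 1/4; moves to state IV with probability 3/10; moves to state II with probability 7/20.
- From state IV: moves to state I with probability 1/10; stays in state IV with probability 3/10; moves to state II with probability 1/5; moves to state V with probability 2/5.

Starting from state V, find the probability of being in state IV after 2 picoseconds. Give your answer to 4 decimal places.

Propagate the distribution vector 2 picoseconds from state V.
After 0 picoseconds: (1.0000, 0.0000, 0.0000, 0.0000)
After 1 picosecond: (0.3000, 0.3000, 0.2000, 0.2000)
After 2 picoseconds: (0.2350, 0.2450, 0.2350, 0.2850)
P(in state IV after 2 picoseconds) = 0.2850

0.2850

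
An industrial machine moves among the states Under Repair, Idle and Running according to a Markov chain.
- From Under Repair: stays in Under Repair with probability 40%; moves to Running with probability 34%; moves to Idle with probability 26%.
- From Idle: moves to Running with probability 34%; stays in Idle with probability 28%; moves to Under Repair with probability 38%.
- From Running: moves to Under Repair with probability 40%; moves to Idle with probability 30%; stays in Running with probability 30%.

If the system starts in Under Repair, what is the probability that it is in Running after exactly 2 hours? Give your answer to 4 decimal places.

0.3264

Sum over the intermediate state after 1 hour:
P = P(Under Repair→Under Repair)·P(Under Repair→Running) + P(Under Repair→Idle)·P(Idle→Running) + P(Under Repair→Running)·P(Running→Running)
  = 0.4×0.34 + 0.26×0.34 + 0.34×0.3
  = 0.1360 + 0.0884 + 0.1020 = 0.3264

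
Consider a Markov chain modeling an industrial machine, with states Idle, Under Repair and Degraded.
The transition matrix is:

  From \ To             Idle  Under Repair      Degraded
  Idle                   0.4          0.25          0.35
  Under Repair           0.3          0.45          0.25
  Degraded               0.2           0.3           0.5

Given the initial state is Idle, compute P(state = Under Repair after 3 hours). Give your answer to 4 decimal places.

Propagate the distribution vector 3 hours from Idle.
After 0 hours: (1.0000, 0.0000, 0.0000)
After 1 hour: (0.4000, 0.2500, 0.3500)
After 2 hours: (0.3050, 0.3175, 0.3775)
After 3 hours: (0.2928, 0.3324, 0.3749)
P(in Under Repair after 3 hours) = 0.3324

0.3324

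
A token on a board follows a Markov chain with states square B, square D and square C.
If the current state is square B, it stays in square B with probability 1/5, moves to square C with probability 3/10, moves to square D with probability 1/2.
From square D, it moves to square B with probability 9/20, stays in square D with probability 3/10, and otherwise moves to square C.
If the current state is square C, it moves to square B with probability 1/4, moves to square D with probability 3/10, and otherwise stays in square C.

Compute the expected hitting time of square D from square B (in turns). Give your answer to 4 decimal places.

2.3288

Let t(s) be the expected number of turns to first reach square D from state s, with t(square D) = 0. Conditioning on the first turn:
t(square B) = 1 + 0.2·t(square B) + 0.3·t(square C)
t(square C) = 1 + 0.25·t(square B) + 0.45·t(square C)
Solving: t(square B) = 2.3288, t(square C) = 2.8767.
Expected turns from square B to square D: 2.3288.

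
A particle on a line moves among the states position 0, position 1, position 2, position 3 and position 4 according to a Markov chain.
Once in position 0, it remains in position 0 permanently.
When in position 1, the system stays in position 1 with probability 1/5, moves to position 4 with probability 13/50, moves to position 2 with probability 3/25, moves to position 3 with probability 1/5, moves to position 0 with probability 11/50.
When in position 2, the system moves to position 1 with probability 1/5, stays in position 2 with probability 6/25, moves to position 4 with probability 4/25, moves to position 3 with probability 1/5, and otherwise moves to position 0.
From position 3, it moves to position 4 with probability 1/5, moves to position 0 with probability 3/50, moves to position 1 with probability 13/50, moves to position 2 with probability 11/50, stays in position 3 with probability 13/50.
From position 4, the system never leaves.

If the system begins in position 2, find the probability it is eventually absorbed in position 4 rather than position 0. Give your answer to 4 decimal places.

0.5210

Let h(s) be the probability of absorption at position 4 starting from transient state s. Then h(position 4) = 1 and h(position 0) = 0. By first-step analysis:
h(position 1) = 0.22·0 + 0.2·h(position 1) + 0.12·h(position 2) + 0.2·h(position 3) + 0.26·1
h(position 2) = 0.2·0 + 0.2·h(position 1) + 0.24·h(position 2) + 0.2·h(position 3) + 0.16·1
h(position 3) = 0.06·0 + 0.26·h(position 1) + 0.22·h(position 2) + 0.26·h(position 3) + 0.2·1
Solving: h(position 1) = 0.5585, h(position 2) = 0.5210, h(position 3) = 0.6214.
Starting from position 2, the probability is 0.5210.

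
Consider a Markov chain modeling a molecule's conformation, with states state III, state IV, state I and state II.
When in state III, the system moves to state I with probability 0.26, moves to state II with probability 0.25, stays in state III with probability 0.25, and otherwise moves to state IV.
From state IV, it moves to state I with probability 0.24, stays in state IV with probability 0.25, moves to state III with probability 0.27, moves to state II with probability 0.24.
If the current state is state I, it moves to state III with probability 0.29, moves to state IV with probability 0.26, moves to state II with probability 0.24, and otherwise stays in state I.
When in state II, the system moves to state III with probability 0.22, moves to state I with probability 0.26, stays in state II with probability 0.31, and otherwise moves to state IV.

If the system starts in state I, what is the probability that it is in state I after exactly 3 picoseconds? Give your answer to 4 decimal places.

Propagate the distribution vector 3 picoseconds from state I.
After 0 picoseconds: (0.0000, 0.0000, 1.0000, 0.0000)
After 1 picosecond: (0.2900, 0.2600, 0.2100, 0.2400)
After 2 picoseconds: (0.2564, 0.2396, 0.2443, 0.2597)
After 3 picoseconds: (0.2568, 0.2395, 0.2430, 0.2607)
P(in state I after 3 picoseconds) = 0.2430

0.2430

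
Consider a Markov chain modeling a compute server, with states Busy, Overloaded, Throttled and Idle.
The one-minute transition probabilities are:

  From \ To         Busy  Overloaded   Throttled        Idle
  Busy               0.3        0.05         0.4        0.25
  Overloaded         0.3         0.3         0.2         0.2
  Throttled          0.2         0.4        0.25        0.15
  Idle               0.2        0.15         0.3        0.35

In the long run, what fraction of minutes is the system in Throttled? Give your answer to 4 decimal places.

0.2873

Let the stationary distribution be π with π = πP and π_1 + π_2 + π_3 + π_4 = 1.
π_1 = 0.3·π_1 + 0.3·π_2 + 0.2·π_3 + 0.2·π_4
π_2 = 0.05·π_1 + 0.3·π_2 + 0.4·π_3 + 0.15·π_4
π_3 = 0.4·π_1 + 0.2·π_2 + 0.25·π_3 + 0.3·π_4
Solving with the normalization constraint gives π = (0.2480, 0.2318, 0.2873, 0.2330).
So the stationary probability of Throttled is 0.2873.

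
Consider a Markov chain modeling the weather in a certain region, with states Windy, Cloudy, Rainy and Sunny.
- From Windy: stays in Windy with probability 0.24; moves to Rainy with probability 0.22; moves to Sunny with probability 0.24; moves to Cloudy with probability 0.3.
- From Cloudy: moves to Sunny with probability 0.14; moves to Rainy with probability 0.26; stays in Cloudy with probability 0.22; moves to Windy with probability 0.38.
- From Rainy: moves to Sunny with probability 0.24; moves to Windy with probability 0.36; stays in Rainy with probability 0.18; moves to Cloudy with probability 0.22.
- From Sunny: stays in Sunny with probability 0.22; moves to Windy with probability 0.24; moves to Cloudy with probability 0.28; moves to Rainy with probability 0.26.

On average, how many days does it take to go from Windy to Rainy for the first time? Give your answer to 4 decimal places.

4.1790

Let t(s) be the expected number of days to first reach Rainy from state s, with t(Rainy) = 0. Conditioning on the first day:
t(Windy) = 1 + 0.24·t(Windy) + 0.3·t(Cloudy) + 0.24·t(Sunny)
t(Cloudy) = 1 + 0.38·t(Windy) + 0.22·t(Cloudy) + 0.14·t(Sunny)
t(Sunny) = 1 + 0.24·t(Windy) + 0.28·t(Cloudy) + 0.22·t(Sunny)
Solving: t(Windy) = 4.1790, t(Cloudy) = 4.0391, t(Sunny) = 4.0178.
Expected days from Windy to Rainy: 4.1790.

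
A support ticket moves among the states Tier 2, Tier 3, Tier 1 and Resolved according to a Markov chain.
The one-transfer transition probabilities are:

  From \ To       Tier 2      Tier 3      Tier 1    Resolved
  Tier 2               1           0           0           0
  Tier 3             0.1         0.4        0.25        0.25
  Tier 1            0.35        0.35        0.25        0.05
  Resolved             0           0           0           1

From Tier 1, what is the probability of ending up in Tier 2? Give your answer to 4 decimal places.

0.6759

Let h(s) be the probability of absorption at Tier 2 starting from transient state s. Then h(Tier 2) = 1 and h(Resolved) = 0. By first-step analysis:
h(Tier 3) = 0.1·1 + 0.4·h(Tier 3) + 0.25·h(Tier 1) + 0.25·0
h(Tier 1) = 0.35·1 + 0.35·h(Tier 3) + 0.25·h(Tier 1) + 0.05·0
Solving: h(Tier 3) = 0.4483, h(Tier 1) = 0.6759.
Starting from Tier 1, the probability is 0.6759.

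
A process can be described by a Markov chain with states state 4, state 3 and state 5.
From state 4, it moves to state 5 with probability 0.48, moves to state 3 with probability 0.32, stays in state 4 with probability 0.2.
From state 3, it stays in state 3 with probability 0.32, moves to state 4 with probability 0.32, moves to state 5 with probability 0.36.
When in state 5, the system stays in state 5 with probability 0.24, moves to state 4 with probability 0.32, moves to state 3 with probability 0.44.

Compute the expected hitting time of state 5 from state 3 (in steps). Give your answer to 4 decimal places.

Let t(s) be the expected number of steps to first reach state 5 from state s, with t(state 5) = 0. Conditioning on the first step:
t(state 4) = 1 + 0.2·t(state 4) + 0.32·t(state 3)
t(state 3) = 1 + 0.32·t(state 4) + 0.32·t(state 3)
Solving: t(state 4) = 2.2645, t(state 3) = 2.5362.
Expected steps from state 3 to state 5: 2.5362.

2.5362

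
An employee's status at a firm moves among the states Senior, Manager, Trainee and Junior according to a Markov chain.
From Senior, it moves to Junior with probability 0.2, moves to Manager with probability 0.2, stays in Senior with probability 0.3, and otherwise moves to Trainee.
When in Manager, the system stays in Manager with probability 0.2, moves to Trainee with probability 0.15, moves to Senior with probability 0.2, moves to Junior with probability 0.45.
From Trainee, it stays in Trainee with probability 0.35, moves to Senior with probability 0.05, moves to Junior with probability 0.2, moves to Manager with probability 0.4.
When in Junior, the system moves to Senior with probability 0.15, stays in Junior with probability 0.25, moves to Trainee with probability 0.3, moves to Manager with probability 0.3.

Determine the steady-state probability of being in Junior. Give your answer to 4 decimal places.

Let the stationary distribution be π with π = πP and π_1 + π_2 + π_3 + π_4 = 1.
π_1 = 0.3·π_1 + 0.2·π_2 + 0.05·π_3 + 0.15·π_4
π_2 = 0.2·π_1 + 0.2·π_2 + 0.4·π_3 + 0.3·π_4
π_3 = 0.3·π_1 + 0.15·π_2 + 0.35·π_3 + 0.3·π_4
Solving with the normalization constraint gives π = (0.1612, 0.2827, 0.2711, 0.2849).
So the stationary probability of Junior is 0.2849.

0.2849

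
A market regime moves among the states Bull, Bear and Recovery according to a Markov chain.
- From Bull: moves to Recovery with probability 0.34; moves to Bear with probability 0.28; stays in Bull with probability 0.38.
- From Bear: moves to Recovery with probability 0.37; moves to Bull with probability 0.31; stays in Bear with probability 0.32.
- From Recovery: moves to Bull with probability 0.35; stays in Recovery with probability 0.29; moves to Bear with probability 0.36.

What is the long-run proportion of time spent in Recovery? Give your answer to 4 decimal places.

Let the stationary distribution be π with π = πP and π_1 + π_2 + π_3 = 1.
π_1 = 0.38·π_1 + 0.31·π_2 + 0.35·π_3
π_2 = 0.28·π_1 + 0.32·π_2 + 0.36·π_3
Solving with the normalization constraint gives π = (0.3477, 0.3194, 0.3329).
So the stationary probability of Recovery is 0.3329.

0.3329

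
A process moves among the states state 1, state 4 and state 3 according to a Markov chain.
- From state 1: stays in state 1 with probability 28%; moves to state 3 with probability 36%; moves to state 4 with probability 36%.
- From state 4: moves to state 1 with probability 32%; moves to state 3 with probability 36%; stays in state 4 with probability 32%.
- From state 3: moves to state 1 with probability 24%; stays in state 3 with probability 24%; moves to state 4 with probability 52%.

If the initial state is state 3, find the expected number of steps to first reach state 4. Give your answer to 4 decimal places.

Let t(s) be the expected number of steps to first reach state 4 from state s, with t(state 4) = 0. Conditioning on the first step:
t(state 1) = 1 + 0.28·t(state 1) + 0.36·t(state 3)
t(state 3) = 1 + 0.24·t(state 1) + 0.24·t(state 3)
Solving: t(state 1) = 2.4306, t(state 3) = 2.0833.
Expected steps from state 3 to state 4: 2.0833.

2.0833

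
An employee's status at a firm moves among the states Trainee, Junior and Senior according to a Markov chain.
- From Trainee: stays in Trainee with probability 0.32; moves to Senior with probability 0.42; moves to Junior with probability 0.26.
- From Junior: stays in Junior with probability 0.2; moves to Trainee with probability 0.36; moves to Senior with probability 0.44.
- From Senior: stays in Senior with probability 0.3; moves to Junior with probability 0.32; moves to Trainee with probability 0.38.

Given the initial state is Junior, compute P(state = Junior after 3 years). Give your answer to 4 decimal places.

Propagate the distribution vector 3 years from Junior.
After 0 years: (0.0000, 1.0000, 0.0000)
After 1 year: (0.3600, 0.2000, 0.4400)
After 2 years: (0.3544, 0.2744, 0.3712)
After 3 years: (0.3532, 0.2658, 0.3809)
P(in Junior after 3 years) = 0.2658

0.2658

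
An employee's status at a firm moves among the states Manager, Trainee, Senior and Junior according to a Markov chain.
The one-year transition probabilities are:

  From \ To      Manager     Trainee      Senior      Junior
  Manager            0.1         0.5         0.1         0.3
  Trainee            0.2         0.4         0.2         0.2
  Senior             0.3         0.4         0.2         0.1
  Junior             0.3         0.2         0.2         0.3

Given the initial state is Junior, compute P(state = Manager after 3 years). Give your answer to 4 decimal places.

0.2190

Propagate the distribution vector 3 years from Junior.
After 0 years: (0.0000, 0.0000, 0.0000, 1.0000)
After 1 year: (0.3000, 0.2000, 0.2000, 0.3000)
After 2 years: (0.2200, 0.3700, 0.1700, 0.2400)
After 3 years: (0.2190, 0.3740, 0.1780, 0.2290)
P(in Manager after 3 years) = 0.2190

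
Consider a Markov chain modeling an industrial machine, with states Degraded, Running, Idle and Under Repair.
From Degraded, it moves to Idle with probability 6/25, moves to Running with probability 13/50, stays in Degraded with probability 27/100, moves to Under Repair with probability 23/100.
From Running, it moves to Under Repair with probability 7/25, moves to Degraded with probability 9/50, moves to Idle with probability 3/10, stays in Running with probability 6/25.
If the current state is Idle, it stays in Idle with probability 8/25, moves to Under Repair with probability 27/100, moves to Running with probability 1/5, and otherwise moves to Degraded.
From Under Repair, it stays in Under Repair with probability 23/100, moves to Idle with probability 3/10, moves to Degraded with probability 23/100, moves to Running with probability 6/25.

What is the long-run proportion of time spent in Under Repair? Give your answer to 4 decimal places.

0.2533

Let the stationary distribution be π with π = πP and π_1 + π_2 + π_3 + π_4 = 1.
π_1 = 0.27·π_1 + 0.18·π_2 + 0.21·π_3 + 0.23·π_4
π_2 = 0.26·π_1 + 0.24·π_2 + 0.2·π_3 + 0.24·π_4
π_3 = 0.24·π_1 + 0.3·π_2 + 0.32·π_3 + 0.3·π_4
Solving with the normalization constraint gives π = (0.2214, 0.2327, 0.2926, 0.2533).
So the stationary probability of Under Repair is 0.2533.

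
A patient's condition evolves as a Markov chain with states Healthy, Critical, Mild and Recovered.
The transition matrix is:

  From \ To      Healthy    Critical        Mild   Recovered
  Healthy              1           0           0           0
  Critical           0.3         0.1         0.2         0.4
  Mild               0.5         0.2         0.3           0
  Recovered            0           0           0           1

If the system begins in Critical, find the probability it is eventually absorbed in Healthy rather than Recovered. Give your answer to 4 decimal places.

Let h(s) be the probability of absorption at Healthy starting from transient state s. Then h(Healthy) = 1 and h(Recovered) = 0. By first-step analysis:
h(Critical) = 0.3·1 + 0.1·h(Critical) + 0.2·h(Mild) + 0.4·0
h(Mild) = 0.5·1 + 0.2·h(Critical) + 0.3·h(Mild)
Solving: h(Critical) = 0.5254, h(Mild) = 0.8644.
Starting from Critical, the probability is 0.5254.

0.5254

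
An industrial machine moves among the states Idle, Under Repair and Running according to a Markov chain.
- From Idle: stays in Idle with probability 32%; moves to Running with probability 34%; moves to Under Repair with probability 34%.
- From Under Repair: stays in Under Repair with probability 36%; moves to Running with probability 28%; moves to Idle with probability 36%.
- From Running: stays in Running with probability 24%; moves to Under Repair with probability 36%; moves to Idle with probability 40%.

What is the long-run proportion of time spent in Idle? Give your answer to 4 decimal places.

Let the stationary distribution be π with π = πP and π_1 + π_2 + π_3 = 1.
π_1 = 0.32·π_1 + 0.36·π_2 + 0.4·π_3
π_2 = 0.34·π_1 + 0.36·π_2 + 0.36·π_3
Solving with the normalization constraint gives π = (0.3573, 0.3529, 0.2898).
So the stationary probability of Idle is 0.3573.

0.3573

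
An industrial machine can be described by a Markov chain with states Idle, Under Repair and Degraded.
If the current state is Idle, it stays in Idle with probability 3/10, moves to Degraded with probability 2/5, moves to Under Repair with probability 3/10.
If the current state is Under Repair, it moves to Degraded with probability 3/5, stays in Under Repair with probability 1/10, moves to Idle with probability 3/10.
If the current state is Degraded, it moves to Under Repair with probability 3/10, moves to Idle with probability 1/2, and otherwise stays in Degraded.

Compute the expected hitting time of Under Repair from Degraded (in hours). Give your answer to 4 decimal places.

Let t(s) be the expected number of hours to first reach Under Repair from state s, with t(Under Repair) = 0. Conditioning on the first hour:
t(Idle) = 1 + 0.3·t(Idle) + 0.4·t(Degraded)
t(Degraded) = 1 + 0.5·t(Idle) + 0.2·t(Degraded)
Solving: t(Idle) = 3.3333, t(Degraded) = 3.3333.
Expected hours from Degraded to Under Repair: 3.3333.

3.3333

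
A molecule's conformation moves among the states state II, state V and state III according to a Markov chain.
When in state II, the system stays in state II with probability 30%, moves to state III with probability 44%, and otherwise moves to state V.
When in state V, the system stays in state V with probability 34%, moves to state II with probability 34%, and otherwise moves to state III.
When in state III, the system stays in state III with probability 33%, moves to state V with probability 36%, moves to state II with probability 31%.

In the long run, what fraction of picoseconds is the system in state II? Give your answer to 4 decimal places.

0.3165

Let the stationary distribution be π with π = πP and π_1 + π_2 + π_3 = 1.
π_1 = 0.3·π_1 + 0.34·π_2 + 0.31·π_3
π_2 = 0.26·π_1 + 0.34·π_2 + 0.36·π_3
Solving with the normalization constraint gives π = (0.3165, 0.3219, 0.3616).
So the stationary probability of state II is 0.3165.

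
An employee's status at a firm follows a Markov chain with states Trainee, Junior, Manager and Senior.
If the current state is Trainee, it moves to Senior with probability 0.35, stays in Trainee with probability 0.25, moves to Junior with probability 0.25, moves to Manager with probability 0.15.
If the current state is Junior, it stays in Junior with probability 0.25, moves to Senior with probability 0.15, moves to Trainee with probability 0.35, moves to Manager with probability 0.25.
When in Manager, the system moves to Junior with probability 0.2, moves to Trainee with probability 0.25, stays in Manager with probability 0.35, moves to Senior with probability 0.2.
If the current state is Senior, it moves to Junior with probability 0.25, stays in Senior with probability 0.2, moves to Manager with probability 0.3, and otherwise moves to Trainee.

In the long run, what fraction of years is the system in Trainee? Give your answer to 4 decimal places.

Let the stationary distribution be π with π = πP and π_1 + π_2 + π_3 + π_4 = 1.
π_1 = 0.25·π_1 + 0.35·π_2 + 0.25·π_3 + 0.25·π_4
π_2 = 0.25·π_1 + 0.25·π_2 + 0.2·π_3 + 0.25·π_4
π_3 = 0.15·π_1 + 0.25·π_2 + 0.35·π_3 + 0.3·π_4
Solving with the normalization constraint gives π = (0.2737, 0.2370, 0.2601, 0.2292).
So the stationary probability of Trainee is 0.2737.

0.2737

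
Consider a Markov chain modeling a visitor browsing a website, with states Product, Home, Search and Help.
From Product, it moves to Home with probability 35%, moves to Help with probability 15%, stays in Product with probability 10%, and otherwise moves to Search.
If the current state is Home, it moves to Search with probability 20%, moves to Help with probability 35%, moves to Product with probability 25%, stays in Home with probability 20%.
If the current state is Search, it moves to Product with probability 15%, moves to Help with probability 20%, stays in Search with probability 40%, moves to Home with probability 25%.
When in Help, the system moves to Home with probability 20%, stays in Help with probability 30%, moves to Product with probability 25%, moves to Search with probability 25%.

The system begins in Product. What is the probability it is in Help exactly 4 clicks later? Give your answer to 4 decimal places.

Propagate the distribution vector 4 clicks from Product.
After 0 clicks: (1.0000, 0.0000, 0.0000, 0.0000)
After 1 click: (0.1000, 0.3500, 0.4000, 0.1500)
After 2 clicks: (0.1950, 0.2350, 0.3075, 0.2625)
After 3 clicks: (0.1900, 0.2446, 0.3136, 0.2518)
After 4 clicks: (0.1901, 0.2442, 0.3133, 0.2524)
P(in Help after 4 clicks) = 0.2524

0.2524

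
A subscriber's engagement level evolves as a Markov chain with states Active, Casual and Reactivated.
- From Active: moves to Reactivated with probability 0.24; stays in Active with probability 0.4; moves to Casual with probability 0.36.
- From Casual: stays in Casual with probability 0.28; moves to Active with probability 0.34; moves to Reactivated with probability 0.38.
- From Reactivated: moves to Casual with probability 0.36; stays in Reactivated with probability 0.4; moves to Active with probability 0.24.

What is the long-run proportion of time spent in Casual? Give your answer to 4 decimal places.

Let the stationary distribution be π with π = πP and π_1 + π_2 + π_3 = 1.
π_1 = 0.4·π_1 + 0.34·π_2 + 0.24·π_3
π_2 = 0.36·π_1 + 0.28·π_2 + 0.36·π_3
Solving with the normalization constraint gives π = (0.3254, 0.3333, 0.3413).
So the stationary probability of Casual is 0.3333.

0.3333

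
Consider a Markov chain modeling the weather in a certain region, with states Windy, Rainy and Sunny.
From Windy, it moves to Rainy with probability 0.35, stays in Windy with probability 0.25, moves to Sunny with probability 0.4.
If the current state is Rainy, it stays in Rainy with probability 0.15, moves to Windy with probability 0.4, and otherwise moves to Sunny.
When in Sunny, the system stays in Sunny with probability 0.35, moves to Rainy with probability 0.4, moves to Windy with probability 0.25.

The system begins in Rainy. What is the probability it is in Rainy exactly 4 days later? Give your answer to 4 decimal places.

Propagate the distribution vector 4 days from Rainy.
After 0 days: (0.0000, 1.0000, 0.0000)
After 1 day: (0.4000, 0.1500, 0.4500)
After 2 days: (0.2725, 0.3425, 0.3850)
After 3 days: (0.3014, 0.3008, 0.3979)
After 4 days: (0.2951, 0.3097, 0.3951)
P(in Rainy after 4 days) = 0.3097

0.3097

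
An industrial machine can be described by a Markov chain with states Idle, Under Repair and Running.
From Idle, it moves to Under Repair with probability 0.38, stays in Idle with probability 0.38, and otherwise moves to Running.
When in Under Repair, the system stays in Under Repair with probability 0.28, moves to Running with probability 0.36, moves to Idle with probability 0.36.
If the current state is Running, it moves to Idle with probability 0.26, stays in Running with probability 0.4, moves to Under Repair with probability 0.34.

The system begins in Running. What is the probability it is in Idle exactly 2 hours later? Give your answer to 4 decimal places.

0.3252

Sum over the intermediate state after 1 hour:
P = P(Running→Idle)·P(Idle→Idle) + P(Running→Under Repair)·P(Under Repair→Idle) + P(Running→Running)·P(Running→Idle)
  = 0.26×0.38 + 0.34×0.36 + 0.4×0.26
  = 0.0988 + 0.1224 + 0.1040 = 0.3252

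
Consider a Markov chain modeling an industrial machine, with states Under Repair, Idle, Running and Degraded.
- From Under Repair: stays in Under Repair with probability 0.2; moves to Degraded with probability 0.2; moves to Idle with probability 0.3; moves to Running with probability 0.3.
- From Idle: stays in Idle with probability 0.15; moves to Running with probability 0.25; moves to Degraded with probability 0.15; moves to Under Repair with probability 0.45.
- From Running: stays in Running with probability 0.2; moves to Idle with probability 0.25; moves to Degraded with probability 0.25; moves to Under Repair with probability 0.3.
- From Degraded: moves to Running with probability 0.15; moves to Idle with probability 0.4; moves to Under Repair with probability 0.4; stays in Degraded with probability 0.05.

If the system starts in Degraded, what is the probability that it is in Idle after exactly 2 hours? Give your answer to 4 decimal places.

0.2375

Propagate the distribution vector 2 hours from Degraded.
After 0 hours: (0.0000, 0.0000, 0.0000, 1.0000)
After 1 hour: (0.4000, 0.4000, 0.1500, 0.0500)
After 2 hours: (0.3250, 0.2375, 0.2575, 0.1800)
P(in Idle after 2 hours) = 0.2375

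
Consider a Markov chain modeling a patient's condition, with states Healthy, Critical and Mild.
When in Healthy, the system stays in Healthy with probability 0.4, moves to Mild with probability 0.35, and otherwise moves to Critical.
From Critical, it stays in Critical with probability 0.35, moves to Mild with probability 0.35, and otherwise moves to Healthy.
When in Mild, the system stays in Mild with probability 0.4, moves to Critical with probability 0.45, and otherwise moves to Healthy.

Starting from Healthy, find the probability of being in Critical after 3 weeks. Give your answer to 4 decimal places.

Propagate the distribution vector 3 weeks from Healthy.
After 0 weeks: (1.0000, 0.0000, 0.0000)
After 1 week: (0.4000, 0.2500, 0.3500)
After 2 weeks: (0.2875, 0.3450, 0.3675)
After 3 weeks: (0.2736, 0.3580, 0.3684)
P(in Critical after 3 weeks) = 0.3580

0.3580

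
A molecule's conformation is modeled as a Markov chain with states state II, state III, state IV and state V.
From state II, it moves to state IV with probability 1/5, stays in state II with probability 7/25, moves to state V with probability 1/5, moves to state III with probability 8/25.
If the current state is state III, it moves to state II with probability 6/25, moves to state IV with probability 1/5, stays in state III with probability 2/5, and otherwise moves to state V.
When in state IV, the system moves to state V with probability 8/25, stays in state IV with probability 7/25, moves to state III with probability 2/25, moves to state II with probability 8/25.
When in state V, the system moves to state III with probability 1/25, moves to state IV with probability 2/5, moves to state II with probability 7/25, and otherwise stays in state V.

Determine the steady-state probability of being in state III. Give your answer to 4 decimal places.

0.2031

Let the stationary distribution be π with π = πP and π_1 + π_2 + π_3 + π_4 = 1.
π_1 = 0.28·π_1 + 0.24·π_2 + 0.32·π_3 + 0.28·π_4
π_2 = 0.32·π_1 + 0.4·π_2 + 0.08·π_3 + 0.04·π_4
π_3 = 0.2·π_1 + 0.2·π_2 + 0.28·π_3 + 0.4·π_4
Solving with the normalization constraint gives π = (0.2827, 0.2031, 0.2704, 0.2438).
So the stationary probability of state III is 0.2031.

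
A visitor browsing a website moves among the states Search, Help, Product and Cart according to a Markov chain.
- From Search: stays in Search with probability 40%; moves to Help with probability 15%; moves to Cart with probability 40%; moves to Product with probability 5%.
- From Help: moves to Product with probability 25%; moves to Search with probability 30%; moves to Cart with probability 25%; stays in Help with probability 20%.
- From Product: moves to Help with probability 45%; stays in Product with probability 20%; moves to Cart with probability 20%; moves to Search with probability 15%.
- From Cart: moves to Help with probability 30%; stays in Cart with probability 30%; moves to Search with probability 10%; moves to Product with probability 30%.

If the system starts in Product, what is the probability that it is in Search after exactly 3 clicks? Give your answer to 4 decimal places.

0.2370

Propagate the distribution vector 3 clicks from Product.
After 0 clicks: (0.0000, 0.0000, 1.0000, 0.0000)
After 1 click: (0.1500, 0.4500, 0.2000, 0.2000)
After 2 clicks: (0.2450, 0.2625, 0.2200, 0.2725)
After 3 clicks: (0.2370, 0.2700, 0.2036, 0.2894)
P(in Search after 3 clicks) = 0.2370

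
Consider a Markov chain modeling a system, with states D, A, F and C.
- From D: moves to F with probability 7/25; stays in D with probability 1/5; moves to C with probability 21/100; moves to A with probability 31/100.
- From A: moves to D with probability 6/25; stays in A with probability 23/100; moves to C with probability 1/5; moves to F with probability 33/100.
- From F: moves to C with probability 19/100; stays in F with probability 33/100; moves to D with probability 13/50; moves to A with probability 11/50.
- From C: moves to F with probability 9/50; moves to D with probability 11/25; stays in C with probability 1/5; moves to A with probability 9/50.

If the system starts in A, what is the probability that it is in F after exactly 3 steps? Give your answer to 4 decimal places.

0.2863

Propagate the distribution vector 3 steps from A.
After 0 steps: (0.0000, 1.0000, 0.0000, 0.0000)
After 1 step: (0.2400, 0.2300, 0.3300, 0.2000)
After 2 steps: (0.2770, 0.2359, 0.2880, 0.1991)
After 3 steps: (0.2745, 0.2393, 0.2863, 0.1999)
P(in F after 3 steps) = 0.2863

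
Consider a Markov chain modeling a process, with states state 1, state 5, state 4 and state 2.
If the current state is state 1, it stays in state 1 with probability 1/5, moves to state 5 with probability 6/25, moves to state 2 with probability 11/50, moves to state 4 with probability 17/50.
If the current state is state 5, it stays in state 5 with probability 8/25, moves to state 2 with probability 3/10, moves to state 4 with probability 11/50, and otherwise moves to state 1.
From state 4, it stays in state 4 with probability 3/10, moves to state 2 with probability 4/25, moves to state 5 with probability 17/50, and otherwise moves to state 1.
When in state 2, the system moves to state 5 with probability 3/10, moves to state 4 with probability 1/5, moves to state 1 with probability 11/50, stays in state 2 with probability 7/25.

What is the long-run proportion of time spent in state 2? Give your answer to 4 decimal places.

0.2435

Let the stationary distribution be π with π = πP and π_1 + π_2 + π_3 + π_4 = 1.
π_1 = 0.2·π_1 + 0.16·π_2 + 0.2·π_3 + 0.22·π_4
π_2 = 0.24·π_1 + 0.32·π_2 + 0.34·π_3 + 0.3·π_4
π_3 = 0.34·π_1 + 0.22·π_2 + 0.3·π_3 + 0.2·π_4
Solving with the normalization constraint gives π = (0.1927, 0.3049, 0.2590, 0.2435).
So the stationary probability of state 2 is 0.2435.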